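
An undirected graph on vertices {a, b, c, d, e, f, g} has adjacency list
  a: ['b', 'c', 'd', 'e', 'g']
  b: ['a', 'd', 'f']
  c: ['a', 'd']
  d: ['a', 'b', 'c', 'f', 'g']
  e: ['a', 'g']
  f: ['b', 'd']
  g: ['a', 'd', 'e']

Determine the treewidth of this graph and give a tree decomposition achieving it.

Every bag has size at most 3, so the width is 3 − 1 = 2 and tw(G) ≤ 2. For the lower bound, the 3 vertices {a, d, g} are pairwise adjacent, and any tree decomposition puts a clique entirely inside one bag — forcing width ≥ 2. Combining the bounds, tw(G) = 2.

Treewidth 2.
One optimal decomposition is:
Bags: B1 = {a, b, d}  B2 = {a, c, d}  B3 = {b, d, f}  B4 = {a, d, g}  B5 = {a, e, g}
Tree: B1–B2, B1–B3, B2–B4, B4–B5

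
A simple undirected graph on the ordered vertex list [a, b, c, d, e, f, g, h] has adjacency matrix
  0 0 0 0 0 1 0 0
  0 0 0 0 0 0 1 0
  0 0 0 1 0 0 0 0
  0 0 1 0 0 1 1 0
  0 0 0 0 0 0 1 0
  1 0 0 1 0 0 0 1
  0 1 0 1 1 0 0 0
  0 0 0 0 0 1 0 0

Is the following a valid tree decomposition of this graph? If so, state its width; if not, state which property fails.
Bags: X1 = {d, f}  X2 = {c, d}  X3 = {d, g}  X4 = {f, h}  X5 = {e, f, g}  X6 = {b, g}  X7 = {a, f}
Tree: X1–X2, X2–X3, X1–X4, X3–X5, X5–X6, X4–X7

A tree decomposition must satisfy three properties: every vertex lies in some bag; for every edge, both endpoints lie together in some bag; and for every vertex, the bags containing it form a connected subtree. Here bags containing vertex f are not connected in the tree, so the decomposition is invalid.

No — bags containing vertex f are not connected in the tree.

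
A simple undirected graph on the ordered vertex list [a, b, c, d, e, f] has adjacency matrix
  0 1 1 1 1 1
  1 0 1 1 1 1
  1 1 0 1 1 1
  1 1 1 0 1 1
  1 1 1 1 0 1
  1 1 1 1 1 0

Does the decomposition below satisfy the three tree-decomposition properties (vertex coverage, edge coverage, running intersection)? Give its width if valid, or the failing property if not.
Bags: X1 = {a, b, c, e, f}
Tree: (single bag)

A tree decomposition must satisfy three properties: every vertex lies in some bag; for every edge, both endpoints lie together in some bag; and for every vertex, the bags containing it form a connected subtree. Here vertex d appears in no bag, so the decomposition is invalid.

No — vertex d appears in no bag.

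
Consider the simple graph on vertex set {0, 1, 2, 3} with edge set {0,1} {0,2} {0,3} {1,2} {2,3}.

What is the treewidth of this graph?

A width-2 tree decomposition is:
Bags: B1 = {0, 2, 3}  B2 = {0, 1, 2}
Tree: B1–B2
Each bag holds 3 vertices, so the decomposition has width 2, which upper-bounds the treewidth. Conversely, {0, 1, 2} is a clique of size 3, and the vertices of any clique must share a bag in every tree decomposition; so some bag has ≥ 3 vertices and tw(G) ≥ 2. Therefore the treewidth is 2.

2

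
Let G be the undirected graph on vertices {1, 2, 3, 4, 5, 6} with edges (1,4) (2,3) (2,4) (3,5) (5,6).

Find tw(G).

A width-1 tree decomposition is:
Bags: B1 = {5, 6}  B2 = {3, 5}  B3 = {2, 3}  B4 = {2, 4}  B5 = {1, 4}
Tree: B1–B2, B2–B3, B3–B4, B4–B5
Every bag has size at most 2, so the width is 2 − 1 = 1 and tw(G) ≤ 1. G has an edge, so its treewidth is at least 1. The upper and lower bounds meet at 1, so that is the treewidth.

1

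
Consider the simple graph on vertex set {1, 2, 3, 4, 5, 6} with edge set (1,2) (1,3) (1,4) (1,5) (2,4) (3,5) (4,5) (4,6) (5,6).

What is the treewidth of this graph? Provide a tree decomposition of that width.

Treewidth 2.
One such decomposition:
Bags: B1 = {1, 4, 5}  B2 = {1, 2, 4}  B3 = {1, 3, 5}  B4 = {4, 5, 6}
Tree: B1–B2, B1–B3, B1–B4

Every bag has size at most 3, so the width is 3 − 1 = 2 and tw(G) ≤ 2. On the other hand G contains the 3-clique {1, 3, 5}. A clique must lie in a single bag of any decomposition, so no decomposition can have width below 2. Combining the bounds, tw(G) = 2.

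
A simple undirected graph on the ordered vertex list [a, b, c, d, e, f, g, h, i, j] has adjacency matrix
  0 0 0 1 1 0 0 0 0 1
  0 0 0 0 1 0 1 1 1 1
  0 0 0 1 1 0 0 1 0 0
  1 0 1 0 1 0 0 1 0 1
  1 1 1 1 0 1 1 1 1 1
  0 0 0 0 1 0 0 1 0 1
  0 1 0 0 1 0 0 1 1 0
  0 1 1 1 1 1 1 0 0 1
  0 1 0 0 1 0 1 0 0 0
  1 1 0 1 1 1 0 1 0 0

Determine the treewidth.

3

A width-3 tree decomposition is:
Bags: B1 = {d, e, h, j}  B2 = {c, d, e, h}  B3 = {b, e, h, j}  B4 = {e, f, h, j}  B5 = {b, e, g, h}  B6 = {a, d, e, j}  B7 = {b, e, g, i}
Tree: B1–B2, B1–B3, B3–B4, B3–B5, B1–B6, B5–B7
Each bag holds 4 vertices, so the decomposition has width 3, which upper-bounds the treewidth. Conversely, {b, e, g, h} is a clique of size 4, and the vertices of any clique must share a bag in every tree decomposition; so some bag has ≥ 4 vertices and tw(G) ≥ 3. Combining the bounds, tw(G) = 3.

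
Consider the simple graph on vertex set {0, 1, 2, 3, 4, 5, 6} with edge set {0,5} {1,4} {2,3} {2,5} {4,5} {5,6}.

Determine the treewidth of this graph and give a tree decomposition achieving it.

Treewidth 1.
One optimal decomposition is:
Bags: B1 = {0, 5}  B2 = {2, 5}  B3 = {2, 3}  B4 = {4, 5}  B5 = {5, 6}  B6 = {1, 4}
Tree: B1–B2, B2–B3, B1–B4, B4–B5, B4–B6

Each bag holds 2 vertices, so the decomposition has width 1, which upper-bounds the treewidth. Any graph with an edge has treewidth ≥ 1, and G has the edge 5–0. The upper and lower bounds meet at 1, so that is the treewidth.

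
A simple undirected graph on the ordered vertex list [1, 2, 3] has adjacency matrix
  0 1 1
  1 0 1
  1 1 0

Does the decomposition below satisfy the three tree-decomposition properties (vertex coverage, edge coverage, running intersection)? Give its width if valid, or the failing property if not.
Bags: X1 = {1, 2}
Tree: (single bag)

No — vertex 3 appears in no bag.

A tree decomposition must satisfy three properties: every vertex lies in some bag; for every edge, both endpoints lie together in some bag; and for every vertex, the bags containing it form a connected subtree. Here vertex 3 appears in no bag, so the decomposition is invalid.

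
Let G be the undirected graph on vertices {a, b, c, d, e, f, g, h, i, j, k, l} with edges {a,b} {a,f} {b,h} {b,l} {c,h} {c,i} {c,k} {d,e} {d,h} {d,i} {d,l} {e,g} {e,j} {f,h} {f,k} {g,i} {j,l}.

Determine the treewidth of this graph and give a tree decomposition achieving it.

Treewidth 3.
Bags: B1 = {e, g, i, j}  B2 = {d, e, i, j}  B3 = {d, i, j, l}  B4 = {c, d, i, l}  B5 = {c, d, h, l}  B6 = {b, c, h, l}  B7 = {b, c, h, k}  B8 = {b, f, h, k}  B9 = {a, b, f, k}
Tree: B1–B2, B2–B3, B3–B4, B4–B5, B5–B6, B6–B7, B7–B8, B8–B9

The largest bag has 4 vertices, giving width 3; this decomposition certifies tw(G) ≤ 3. For the lower bound: the 4 vertex sets {e,g,j}, {i}, {d}, {b,c,h,l} are disjoint, each induces a connected subgraph, and every pair is joined by at least one edge of G. Contracting each set to a single vertex therefore yields K_{4} as a minor, and since treewidth is minor-monotone, tw(G) ≥ tw(K_{4}) = 3. Therefore the treewidth is 3.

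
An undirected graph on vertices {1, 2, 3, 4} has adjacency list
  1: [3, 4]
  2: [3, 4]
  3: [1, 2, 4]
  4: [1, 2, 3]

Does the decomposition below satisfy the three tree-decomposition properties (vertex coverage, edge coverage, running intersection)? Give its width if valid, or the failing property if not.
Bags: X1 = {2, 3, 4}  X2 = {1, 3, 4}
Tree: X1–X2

Checking the three conditions: (i) the bags cover all of {1, 2, 3, 4}; (ii) for each edge, some bag contains both endpoints; (iii) the bags containing any fixed vertex form a subtree. All hold, so the decomposition is valid with width 3 − 1 = 2.

Yes; width 2.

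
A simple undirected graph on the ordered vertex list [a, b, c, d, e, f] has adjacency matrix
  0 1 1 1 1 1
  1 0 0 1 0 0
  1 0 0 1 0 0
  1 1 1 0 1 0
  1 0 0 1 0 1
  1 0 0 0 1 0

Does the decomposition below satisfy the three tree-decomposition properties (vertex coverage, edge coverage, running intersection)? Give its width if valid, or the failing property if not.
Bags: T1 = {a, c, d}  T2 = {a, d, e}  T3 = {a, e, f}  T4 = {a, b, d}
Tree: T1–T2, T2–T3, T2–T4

Yes; width 2.

Vertex coverage: the bags together contain {a, b, c, d, e, f}, the full vertex set. Edge coverage: each edge of G has both endpoints in at least one bag. Running intersection: for every vertex, the bags containing it form a connected subtree. All three properties hold, so this is a valid tree decomposition of width max|bag| − 1 = 2, and hence tw(G) ≤ 2.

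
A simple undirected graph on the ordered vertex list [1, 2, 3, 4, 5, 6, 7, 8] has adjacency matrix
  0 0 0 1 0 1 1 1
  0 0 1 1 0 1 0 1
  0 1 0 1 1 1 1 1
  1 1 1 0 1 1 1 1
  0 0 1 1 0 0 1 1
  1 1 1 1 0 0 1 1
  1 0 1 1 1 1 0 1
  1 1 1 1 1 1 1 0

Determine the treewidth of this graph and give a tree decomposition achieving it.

The largest bag has 5 vertices, giving width 4; this decomposition certifies tw(G) ≤ 4. Conversely, {1, 4, 6, 7, 8} is a clique of size 5, and the vertices of any clique must share a bag in every tree decomposition; so some bag has ≥ 5 vertices and tw(G) ≥ 4. Combining the bounds, tw(G) = 4.

Treewidth 4.
Bags: B1 = {3, 4, 6, 7, 8}  B2 = {1, 4, 6, 7, 8}  B3 = {3, 4, 5, 7, 8}  B4 = {2, 3, 4, 6, 8}
Tree: B1–B2, B1–B3, B1–B4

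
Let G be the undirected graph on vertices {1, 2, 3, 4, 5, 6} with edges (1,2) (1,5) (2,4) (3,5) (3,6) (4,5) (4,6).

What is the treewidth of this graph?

2

A width-2 tree decomposition is:
Bags: B1 = {3, 4, 6}  B2 = {3, 4, 5}  B3 = {2, 4, 5}  B4 = {1, 2, 5}
Tree: B1–B2, B2–B3, B3–B4
The largest bag has 3 vertices, giving width 2; this decomposition certifies tw(G) ≤ 2. The edges 6–3–5–4–6 form a cycle, so G is not a tree and its treewidth is at least 2. Hence tw(G) = 2 exactly.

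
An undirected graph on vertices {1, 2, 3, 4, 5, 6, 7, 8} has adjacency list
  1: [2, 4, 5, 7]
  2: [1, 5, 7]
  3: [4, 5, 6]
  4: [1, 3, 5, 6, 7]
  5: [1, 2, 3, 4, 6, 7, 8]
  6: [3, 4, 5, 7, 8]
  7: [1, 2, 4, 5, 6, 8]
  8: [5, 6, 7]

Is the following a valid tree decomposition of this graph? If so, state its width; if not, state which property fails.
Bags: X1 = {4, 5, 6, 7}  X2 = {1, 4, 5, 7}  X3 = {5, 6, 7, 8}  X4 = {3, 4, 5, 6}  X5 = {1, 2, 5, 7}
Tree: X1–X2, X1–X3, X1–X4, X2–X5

Every vertex of G appears in some bag (union = {1, 2, 3, 4, 5, 6, 7, 8}); every edge is covered by a bag; and for each vertex v the set of bags containing v is connected in the bag tree. The decomposition is therefore valid. The largest bag has 4 vertices, so the width is 3.

Yes; width 3.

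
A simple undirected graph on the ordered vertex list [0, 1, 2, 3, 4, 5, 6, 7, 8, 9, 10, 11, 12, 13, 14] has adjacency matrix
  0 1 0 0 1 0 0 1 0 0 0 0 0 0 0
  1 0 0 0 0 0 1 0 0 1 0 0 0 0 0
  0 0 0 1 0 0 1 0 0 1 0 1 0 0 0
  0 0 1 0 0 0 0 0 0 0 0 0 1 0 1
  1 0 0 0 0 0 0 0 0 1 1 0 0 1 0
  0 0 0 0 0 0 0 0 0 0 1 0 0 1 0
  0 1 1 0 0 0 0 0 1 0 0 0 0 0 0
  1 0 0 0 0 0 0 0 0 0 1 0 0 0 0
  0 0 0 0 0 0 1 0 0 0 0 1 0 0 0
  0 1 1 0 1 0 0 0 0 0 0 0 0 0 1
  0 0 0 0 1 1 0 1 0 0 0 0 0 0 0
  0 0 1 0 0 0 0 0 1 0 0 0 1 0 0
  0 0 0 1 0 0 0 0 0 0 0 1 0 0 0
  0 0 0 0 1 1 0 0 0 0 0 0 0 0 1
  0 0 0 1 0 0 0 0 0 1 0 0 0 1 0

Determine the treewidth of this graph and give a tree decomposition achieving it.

Treewidth 3.
One optimal decomposition is:
Bags: B1 = {3, 8, 11, 12}  B2 = {2, 3, 8, 11}  B3 = {2, 3, 6, 8}  B4 = {2, 3, 6, 14}  B5 = {2, 6, 9, 14}  B6 = {1, 6, 9, 14}  B7 = {1, 9, 13, 14}  B8 = {1, 4, 9, 13}  B9 = {0, 1, 4, 13}  B10 = {0, 4, 5, 13}  B11 = {0, 4, 5, 10}  B12 = {0, 5, 7, 10}
Tree: B1–B2, B2–B3, B3–B4, B4–B5, B5–B6, B6–B7, B7–B8, B8–B9, B9–B10, B10–B11, B11–B12

The largest bag has 4 vertices, giving width 3; this decomposition certifies tw(G) ≤ 3. For the lower bound: the 4 vertex sets {8,11,12}, {3}, {2}, {1,6,9,14} are disjoint, each induces a connected subgraph, and every pair is joined by at least one edge of G. Contracting each set to a single vertex therefore yields K_{4} as a minor, and since treewidth is minor-monotone, tw(G) ≥ tw(K_{4}) = 3. Hence tw(G) = 3 exactly.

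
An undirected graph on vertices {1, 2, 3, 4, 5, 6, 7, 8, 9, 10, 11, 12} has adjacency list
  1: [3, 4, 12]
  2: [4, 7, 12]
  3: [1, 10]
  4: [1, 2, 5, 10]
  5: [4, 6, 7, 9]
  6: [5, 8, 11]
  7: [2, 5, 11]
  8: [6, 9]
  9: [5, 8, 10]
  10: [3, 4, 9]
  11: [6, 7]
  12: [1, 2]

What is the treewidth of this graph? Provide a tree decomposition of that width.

Treewidth 3.
Bags: B1 = {6, 7, 8, 11}  B2 = {5, 6, 7, 8}  B3 = {5, 7, 8, 9}  B4 = {2, 5, 7, 9}  B5 = {2, 4, 5, 9}  B6 = {2, 4, 9, 10}  B7 = {2, 4, 10, 12}  B8 = {1, 4, 10, 12}  B9 = {1, 3, 10, 12}
Tree: B1–B2, B2–B3, B3–B4, B4–B5, B5–B6, B6–B7, B7–B8, B8–B9

Each bag holds 4 vertices, so the decomposition has width 3, which upper-bounds the treewidth. For the lower bound: the 4 vertex sets {6,8,11}, {7}, {5}, {2,4,9,10} are disjoint, each induces a connected subgraph, and every pair is joined by at least one edge of G. Contracting each set to a single vertex therefore yields K_{4} as a minor, and since treewidth is minor-monotone, tw(G) ≥ tw(K_{4}) = 3. Combining the bounds, tw(G) = 3.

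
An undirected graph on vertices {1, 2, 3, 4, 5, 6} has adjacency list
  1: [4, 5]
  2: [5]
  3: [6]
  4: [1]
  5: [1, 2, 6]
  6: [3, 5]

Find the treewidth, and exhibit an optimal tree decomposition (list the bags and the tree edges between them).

Each bag holds 2 vertices, so the decomposition has width 1, which upper-bounds the treewidth. Since G has at least one edge (e.g. 6–5), it is not an edgeless graph, so tw(G) ≥ 1. Hence tw(G) = 1 exactly.

Treewidth 1.
Bags: B1 = {5, 6}  B2 = {1, 5}  B3 = {2, 5}  B4 = {3, 6}  B5 = {1, 4}
Tree: B1–B2, B2–B3, B1–B4, B2–B5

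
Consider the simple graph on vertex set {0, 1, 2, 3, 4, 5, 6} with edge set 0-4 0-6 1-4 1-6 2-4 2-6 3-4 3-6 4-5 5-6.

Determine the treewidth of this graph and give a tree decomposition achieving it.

Each bag holds 3 vertices, so the decomposition has width 2, which upper-bounds the treewidth. Since 6–5–4–0–6 is a cycle in G, G is not acyclic. Forests are exactly the graphs of treewidth ≤ 1, so tw(G) ≥ 2. Therefore the treewidth is 2.

Treewidth 2.
Bags: B1 = {4, 5, 6}  B2 = {0, 4, 6}  B3 = {1, 4, 6}  B4 = {2, 4, 6}  B5 = {3, 4, 6}
Tree: B1–B2, B2–B3, B3–B4, B4–B5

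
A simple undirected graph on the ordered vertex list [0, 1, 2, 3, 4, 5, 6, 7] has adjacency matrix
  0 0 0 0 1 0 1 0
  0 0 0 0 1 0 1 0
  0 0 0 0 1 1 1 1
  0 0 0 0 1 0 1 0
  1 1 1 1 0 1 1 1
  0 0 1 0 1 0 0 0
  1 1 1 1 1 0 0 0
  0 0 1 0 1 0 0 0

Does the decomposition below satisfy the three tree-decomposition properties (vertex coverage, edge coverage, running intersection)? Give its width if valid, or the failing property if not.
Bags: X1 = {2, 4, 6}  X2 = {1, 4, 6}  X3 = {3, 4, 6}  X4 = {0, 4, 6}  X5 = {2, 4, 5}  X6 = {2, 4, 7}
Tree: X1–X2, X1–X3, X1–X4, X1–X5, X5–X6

Yes; width 2.

Checking the three conditions: (i) the bags cover all of {0, 1, 2, 3, 4, 5, 6, 7}; (ii) for each edge, some bag contains both endpoints; (iii) the bags containing any fixed vertex form a subtree. All hold, so the decomposition is valid with width 3 − 1 = 2.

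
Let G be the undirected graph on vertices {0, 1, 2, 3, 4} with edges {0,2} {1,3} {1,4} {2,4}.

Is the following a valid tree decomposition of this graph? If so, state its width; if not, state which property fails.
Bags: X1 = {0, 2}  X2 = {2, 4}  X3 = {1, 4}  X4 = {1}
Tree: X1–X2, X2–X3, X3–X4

No — vertex 3 appears in no bag.

A tree decomposition must satisfy three properties: every vertex lies in some bag; for every edge, both endpoints lie together in some bag; and for every vertex, the bags containing it form a connected subtree. Here vertex 3 appears in no bag, so the decomposition is invalid.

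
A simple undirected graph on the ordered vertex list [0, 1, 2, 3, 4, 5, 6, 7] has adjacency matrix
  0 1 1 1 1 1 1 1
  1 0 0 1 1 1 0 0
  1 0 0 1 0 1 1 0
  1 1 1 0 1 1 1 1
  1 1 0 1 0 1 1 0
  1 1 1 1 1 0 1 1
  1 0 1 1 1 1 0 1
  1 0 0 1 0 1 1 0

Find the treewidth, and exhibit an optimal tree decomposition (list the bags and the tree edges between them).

Treewidth 4.
One optimal decomposition is:
Bags: B1 = {0, 2, 3, 5, 6}  B2 = {0, 3, 5, 6, 7}  B3 = {0, 3, 4, 5, 6}  B4 = {0, 1, 3, 4, 5}
Tree: B1–B2, B2–B3, B3–B4

The largest bag has 5 vertices, giving width 4; this decomposition certifies tw(G) ≤ 4. Conversely, {0, 1, 3, 4, 5} is a clique of size 5, and the vertices of any clique must share a bag in every tree decomposition; so some bag has ≥ 5 vertices and tw(G) ≥ 4. Hence tw(G) = 4 exactly.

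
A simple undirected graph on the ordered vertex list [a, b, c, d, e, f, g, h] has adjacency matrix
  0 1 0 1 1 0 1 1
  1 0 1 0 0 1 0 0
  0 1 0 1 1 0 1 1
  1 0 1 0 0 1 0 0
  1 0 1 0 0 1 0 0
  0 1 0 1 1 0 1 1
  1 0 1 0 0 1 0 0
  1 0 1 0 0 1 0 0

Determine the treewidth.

A width-3 tree decomposition is:
Bags: B1 = {a, c, d, f}  B2 = {a, c, e, f}  B3 = {a, b, c, f}  B4 = {a, c, f, h}  B5 = {a, c, f, g}
Tree: B1–B2, B2–B3, B3–B4, B4–B5
Each bag holds 4 vertices, so the decomposition has width 3, which upper-bounds the treewidth. For the lower bound: the 4 vertex sets {c,d}, {a,e}, {f}, {b} are disjoint, each induces a connected subgraph, and every pair is joined by at least one edge of G. Contracting each set to a single vertex therefore yields K_{4} as a minor, and since treewidth is minor-monotone, tw(G) ≥ tw(K_{4}) = 3. Therefore the treewidth is 3.

3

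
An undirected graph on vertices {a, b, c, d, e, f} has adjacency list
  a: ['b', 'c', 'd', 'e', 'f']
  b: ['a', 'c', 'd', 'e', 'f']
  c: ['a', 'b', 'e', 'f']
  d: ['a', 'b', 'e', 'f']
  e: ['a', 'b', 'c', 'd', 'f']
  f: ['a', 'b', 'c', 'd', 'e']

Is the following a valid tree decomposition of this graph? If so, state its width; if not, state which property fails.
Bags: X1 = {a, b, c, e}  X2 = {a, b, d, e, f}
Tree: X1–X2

No — edge (f,c) lies in no bag.

A tree decomposition must satisfy three properties: every vertex lies in some bag; for every edge, both endpoints lie together in some bag; and for every vertex, the bags containing it form a connected subtree. Here edge (f,c) lies in no bag, so the decomposition is invalid.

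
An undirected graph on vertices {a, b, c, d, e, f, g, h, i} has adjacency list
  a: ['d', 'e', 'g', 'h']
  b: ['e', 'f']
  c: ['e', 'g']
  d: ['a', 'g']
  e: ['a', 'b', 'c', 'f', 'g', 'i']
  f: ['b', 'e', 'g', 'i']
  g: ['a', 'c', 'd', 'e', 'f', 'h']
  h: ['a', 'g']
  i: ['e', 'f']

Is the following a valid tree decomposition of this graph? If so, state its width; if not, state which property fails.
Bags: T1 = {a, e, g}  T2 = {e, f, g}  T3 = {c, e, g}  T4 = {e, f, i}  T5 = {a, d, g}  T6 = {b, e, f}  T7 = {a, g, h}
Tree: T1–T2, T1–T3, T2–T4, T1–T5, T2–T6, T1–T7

Every vertex of G appears in some bag (union = {a, b, c, d, e, f, g, h, i}); every edge is covered by a bag; and for each vertex v the set of bags containing v is connected in the bag tree. The decomposition is therefore valid. The largest bag has 3 vertices, so the width is 2.

Yes; width 2.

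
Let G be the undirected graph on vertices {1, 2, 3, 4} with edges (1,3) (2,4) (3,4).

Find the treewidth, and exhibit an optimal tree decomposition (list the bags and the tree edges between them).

Every bag has size at most 2, so the width is 2 − 1 = 1 and tw(G) ≤ 1. Any graph with an edge has treewidth ≥ 1, and G has the edge 1–3. Combining the bounds, tw(G) = 1.

Treewidth 1.
One such decomposition:
Bags: B1 = {1, 3}  B2 = {3, 4}  B3 = {2, 4}
Tree: B1–B2, B2–B3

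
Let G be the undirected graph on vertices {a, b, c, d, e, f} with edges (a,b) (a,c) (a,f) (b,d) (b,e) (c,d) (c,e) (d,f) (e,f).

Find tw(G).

3

A width-3 tree decomposition is:
Bags: B1 = {a, d, e, f}  B2 = {a, c, d, e}  B3 = {a, b, d, e}
Tree: B1–B2, B2–B3
Each bag holds 4 vertices, so the decomposition has width 3, which upper-bounds the treewidth. For the lower bound: the 4 vertex sets {d,f}, {a,c}, {e}, {b} are disjoint, each induces a connected subgraph, and every pair is joined by at least one edge of G. Contracting each set to a single vertex therefore yields K_{4} as a minor, and since treewidth is minor-monotone, tw(G) ≥ tw(K_{4}) = 3. Therefore the treewidth is 3.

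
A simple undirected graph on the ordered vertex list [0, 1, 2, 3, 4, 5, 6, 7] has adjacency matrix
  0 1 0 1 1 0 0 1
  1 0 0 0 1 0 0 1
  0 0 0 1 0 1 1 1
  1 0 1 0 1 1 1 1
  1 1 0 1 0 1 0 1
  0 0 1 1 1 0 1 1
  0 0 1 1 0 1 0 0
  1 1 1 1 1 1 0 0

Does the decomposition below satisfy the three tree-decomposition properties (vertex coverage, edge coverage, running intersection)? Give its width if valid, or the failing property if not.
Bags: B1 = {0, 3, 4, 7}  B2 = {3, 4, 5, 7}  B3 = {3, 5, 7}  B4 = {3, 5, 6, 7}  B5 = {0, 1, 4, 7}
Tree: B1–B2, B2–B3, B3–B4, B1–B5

A tree decomposition must satisfy three properties: every vertex lies in some bag; for every edge, both endpoints lie together in some bag; and for every vertex, the bags containing it form a connected subtree. Here vertex 2 appears in no bag, so the decomposition is invalid.

No — vertex 2 appears in no bag.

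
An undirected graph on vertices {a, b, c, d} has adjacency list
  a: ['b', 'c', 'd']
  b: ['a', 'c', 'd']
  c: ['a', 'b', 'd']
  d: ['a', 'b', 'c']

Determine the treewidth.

3

A width-3 tree decomposition is:
Bags: B1 = {a, b, c, d}
Tree: (single bag)
A single bag containing all 4 vertices is trivially a valid decomposition of width 3. For the lower bound, the 4 vertices {a, b, c, d} are pairwise adjacent, and any tree decomposition puts a clique entirely inside one bag — forcing width ≥ 3. Combining the bounds, tw(G) = 3.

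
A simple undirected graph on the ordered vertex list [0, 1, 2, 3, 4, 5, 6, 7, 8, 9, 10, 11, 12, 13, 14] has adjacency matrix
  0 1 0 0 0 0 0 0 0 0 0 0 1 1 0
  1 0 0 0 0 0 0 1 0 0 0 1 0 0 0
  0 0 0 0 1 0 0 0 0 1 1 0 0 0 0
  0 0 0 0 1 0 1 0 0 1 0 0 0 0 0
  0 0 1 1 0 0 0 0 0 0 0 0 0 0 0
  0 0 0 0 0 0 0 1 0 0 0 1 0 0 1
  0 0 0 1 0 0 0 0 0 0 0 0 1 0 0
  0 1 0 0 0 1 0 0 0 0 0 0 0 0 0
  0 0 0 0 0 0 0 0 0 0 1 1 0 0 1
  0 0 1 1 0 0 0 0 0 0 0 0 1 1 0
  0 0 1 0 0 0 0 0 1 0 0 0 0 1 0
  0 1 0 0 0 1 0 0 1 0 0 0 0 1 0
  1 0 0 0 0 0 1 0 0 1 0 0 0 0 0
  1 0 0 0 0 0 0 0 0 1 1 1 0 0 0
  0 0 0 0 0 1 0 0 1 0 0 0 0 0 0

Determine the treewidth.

A width-3 tree decomposition is:
Bags: B1 = {5, 7, 8, 14}  B2 = {5, 7, 8, 11}  B3 = {1, 7, 8, 11}  B4 = {1, 8, 10, 11}  B5 = {1, 10, 11, 13}  B6 = {0, 1, 10, 13}  B7 = {0, 2, 10, 13}  B8 = {0, 2, 9, 13}  B9 = {0, 2, 9, 12}  B10 = {2, 4, 9, 12}  B11 = {3, 4, 9, 12}  B12 = {3, 4, 6, 12}
Tree: B1–B2, B2–B3, B3–B4, B4–B5, B5–B6, B6–B7, B7–B8, B8–B9, B9–B10, B10–B11, B11–B12
Each bag holds 4 vertices, so the decomposition has width 3, which upper-bounds the treewidth. For the lower bound: the 4 vertex sets {5,7,14}, {8}, {11}, {0,1,10,13} are disjoint, each induces a connected subgraph, and every pair is joined by at least one edge of G. Contracting each set to a single vertex therefore yields K_{4} as a minor, and since treewidth is minor-monotone, tw(G) ≥ tw(K_{4}) = 3. Therefore the treewidth is 3.

3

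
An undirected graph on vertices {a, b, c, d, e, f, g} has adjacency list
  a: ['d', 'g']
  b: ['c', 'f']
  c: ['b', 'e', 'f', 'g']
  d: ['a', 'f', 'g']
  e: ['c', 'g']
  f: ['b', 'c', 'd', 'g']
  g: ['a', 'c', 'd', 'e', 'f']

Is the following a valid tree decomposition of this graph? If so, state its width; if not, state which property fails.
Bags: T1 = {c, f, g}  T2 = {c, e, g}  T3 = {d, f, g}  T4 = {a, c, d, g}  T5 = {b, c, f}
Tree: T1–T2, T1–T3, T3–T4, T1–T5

A tree decomposition must satisfy three properties: every vertex lies in some bag; for every edge, both endpoints lie together in some bag; and for every vertex, the bags containing it form a connected subtree. Here bags containing vertex c are not connected in the tree, so the decomposition is invalid.

No — bags containing vertex c are not connected in the tree.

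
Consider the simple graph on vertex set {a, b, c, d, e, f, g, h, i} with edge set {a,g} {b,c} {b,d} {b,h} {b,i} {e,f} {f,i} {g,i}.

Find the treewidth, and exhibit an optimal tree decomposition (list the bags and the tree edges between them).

Treewidth 1.
Bags: B1 = {b, i}  B2 = {b, h}  B3 = {f, i}  B4 = {e, f}  B5 = {b, d}  B6 = {b, c}  B7 = {g, i}  B8 = {a, g}
Tree: B1–B2, B1–B3, B3–B4, B2–B5, B5–B6, B1–B7, B7–B8

The largest bag has 2 vertices, giving width 1; this decomposition certifies tw(G) ≤ 1. G has an edge, so its treewidth is at least 1. Hence tw(G) = 1 exactly.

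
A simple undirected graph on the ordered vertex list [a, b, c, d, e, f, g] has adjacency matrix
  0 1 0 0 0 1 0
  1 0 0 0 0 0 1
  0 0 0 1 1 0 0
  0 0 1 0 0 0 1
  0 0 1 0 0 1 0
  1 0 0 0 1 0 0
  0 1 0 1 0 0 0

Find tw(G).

A width-2 tree decomposition is:
Bags: B1 = {c, e, f}  B2 = {c, d, f}  B3 = {d, f, g}  B4 = {b, f, g}  B5 = {a, b, f}
Tree: B1–B2, B2–B3, B3–B4, B4–B5
Every bag has size at most 3, so the width is 3 − 1 = 2 and tw(G) ≤ 2. The edges f–e–c–d–g–b–a–f form a cycle, so G is not a tree and its treewidth is at least 2. Therefore the treewidth is 2.

2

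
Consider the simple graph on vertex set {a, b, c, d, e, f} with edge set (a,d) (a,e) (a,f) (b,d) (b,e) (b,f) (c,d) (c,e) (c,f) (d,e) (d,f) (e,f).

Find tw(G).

3

A width-3 tree decomposition is:
Bags: B1 = {a, d, e, f}  B2 = {c, d, e, f}  B3 = {b, d, e, f}
Tree: B1–B2, B2–B3
Every bag has size at most 4, so the width is 4 − 1 = 3 and tw(G) ≤ 3. For the lower bound, the 4 vertices {c, d, e, f} are pairwise adjacent, and any tree decomposition puts a clique entirely inside one bag — forcing width ≥ 3. Combining the bounds, tw(G) = 3.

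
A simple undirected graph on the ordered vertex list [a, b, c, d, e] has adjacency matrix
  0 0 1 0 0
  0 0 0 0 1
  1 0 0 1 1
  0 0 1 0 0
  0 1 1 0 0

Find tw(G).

1

A width-1 tree decomposition is:
Bags: B1 = {c, e}  B2 = {a, c}  B3 = {b, e}  B4 = {c, d}
Tree: B1–B2, B1–B3, B2–B4
Every bag has size at most 2, so the width is 2 − 1 = 1 and tw(G) ≤ 1. G has an edge, so its treewidth is at least 1. Therefore the treewidth is 1.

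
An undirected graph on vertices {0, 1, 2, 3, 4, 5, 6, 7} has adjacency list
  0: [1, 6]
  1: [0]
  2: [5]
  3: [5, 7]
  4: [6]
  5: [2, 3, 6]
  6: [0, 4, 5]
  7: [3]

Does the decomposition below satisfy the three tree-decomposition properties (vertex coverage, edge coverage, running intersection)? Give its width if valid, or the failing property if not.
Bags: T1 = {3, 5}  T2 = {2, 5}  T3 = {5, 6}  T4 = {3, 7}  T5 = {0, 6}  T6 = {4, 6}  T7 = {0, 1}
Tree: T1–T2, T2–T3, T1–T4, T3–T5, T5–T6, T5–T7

Yes; width 1.

Vertex coverage: the bags together contain {0, 1, 2, 3, 4, 5, 6, 7}, the full vertex set. Edge coverage: each edge of G has both endpoints in at least one bag. Running intersection: for every vertex, the bags containing it form a connected subtree. All three properties hold, so this is a valid tree decomposition of width max|bag| − 1 = 1, and hence tw(G) ≤ 1.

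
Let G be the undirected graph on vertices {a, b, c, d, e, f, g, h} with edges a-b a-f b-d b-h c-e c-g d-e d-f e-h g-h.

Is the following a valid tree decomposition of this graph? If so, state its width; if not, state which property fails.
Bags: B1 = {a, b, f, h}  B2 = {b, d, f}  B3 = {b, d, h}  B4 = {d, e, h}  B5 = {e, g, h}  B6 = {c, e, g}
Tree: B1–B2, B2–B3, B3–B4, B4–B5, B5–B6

No — bags containing vertex h are not connected in the tree.

A tree decomposition must satisfy three properties: every vertex lies in some bag; for every edge, both endpoints lie together in some bag; and for every vertex, the bags containing it form a connected subtree. Here bags containing vertex h are not connected in the tree, so the decomposition is invalid.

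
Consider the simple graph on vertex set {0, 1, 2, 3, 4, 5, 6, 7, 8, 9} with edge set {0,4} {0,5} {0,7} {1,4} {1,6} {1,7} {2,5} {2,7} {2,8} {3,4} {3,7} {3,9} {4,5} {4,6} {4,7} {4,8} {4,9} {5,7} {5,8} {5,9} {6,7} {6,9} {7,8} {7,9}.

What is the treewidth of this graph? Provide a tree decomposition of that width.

Each bag holds 4 vertices, so the decomposition has width 3, which upper-bounds the treewidth. On the other hand G contains the 4-clique {2, 5, 7, 8}. A clique must lie in a single bag of any decomposition, so no decomposition can have width below 3. Combining the bounds, tw(G) = 3.

Treewidth 3.
Bags: B1 = {4, 5, 7, 8}  B2 = {0, 4, 5, 7}  B3 = {4, 5, 7, 9}  B4 = {4, 6, 7, 9}  B5 = {3, 4, 7, 9}  B6 = {1, 4, 6, 7}  B7 = {2, 5, 7, 8}
Tree: B1–B2, B2–B3, B3–B4, B3–B5, B4–B6, B1–B7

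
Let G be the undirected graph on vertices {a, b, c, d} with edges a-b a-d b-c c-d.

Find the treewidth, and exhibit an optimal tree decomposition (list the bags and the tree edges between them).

Each bag holds 3 vertices, so the decomposition has width 2, which upper-bounds the treewidth. Since c–b–a–d–c is a cycle in G, G is not acyclic. Forests are exactly the graphs of treewidth ≤ 1, so tw(G) ≥ 2. The upper and lower bounds meet at 2, so that is the treewidth.

Treewidth 2.
Bags: B1 = {a, b, c}  B2 = {a, c, d}
Tree: B1–B2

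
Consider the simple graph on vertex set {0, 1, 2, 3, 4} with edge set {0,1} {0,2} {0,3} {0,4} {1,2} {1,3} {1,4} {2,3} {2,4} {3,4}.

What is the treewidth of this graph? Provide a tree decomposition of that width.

A single bag containing all 5 vertices is trivially a valid decomposition of width 4. On the other hand G contains the 5-clique {0, 1, 2, 3, 4}. A clique must lie in a single bag of any decomposition, so no decomposition can have width below 4. Therefore the treewidth is 4.

Treewidth 4.
One optimal decomposition is:
Bags: B1 = {0, 1, 2, 3, 4}
Tree: (single bag)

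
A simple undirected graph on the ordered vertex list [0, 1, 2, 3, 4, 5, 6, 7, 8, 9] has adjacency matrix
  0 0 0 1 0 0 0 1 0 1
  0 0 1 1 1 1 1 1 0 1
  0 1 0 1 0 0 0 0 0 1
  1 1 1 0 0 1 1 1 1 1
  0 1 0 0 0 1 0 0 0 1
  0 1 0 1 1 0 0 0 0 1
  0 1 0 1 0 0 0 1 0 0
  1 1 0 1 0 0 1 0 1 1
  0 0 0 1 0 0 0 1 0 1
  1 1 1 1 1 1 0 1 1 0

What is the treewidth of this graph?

A width-3 tree decomposition is:
Bags: B1 = {1, 3, 5, 9}  B2 = {1, 3, 7, 9}  B3 = {1, 4, 5, 9}  B4 = {0, 3, 7, 9}  B5 = {1, 2, 3, 9}  B6 = {1, 3, 6, 7}  B7 = {3, 7, 8, 9}
Tree: B1–B2, B1–B3, B2–B4, B1–B5, B2–B6, B2–B7
The largest bag has 4 vertices, giving width 3; this decomposition certifies tw(G) ≤ 3. For the lower bound, the 4 vertices {0, 3, 7, 9} are pairwise adjacent, and any tree decomposition puts a clique entirely inside one bag — forcing width ≥ 3. Therefore the treewidth is 3.

3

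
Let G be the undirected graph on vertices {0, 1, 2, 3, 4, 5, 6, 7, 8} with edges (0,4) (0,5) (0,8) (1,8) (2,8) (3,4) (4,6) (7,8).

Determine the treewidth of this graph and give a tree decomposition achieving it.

Treewidth 1.
One such decomposition:
Bags: B1 = {0, 4}  B2 = {3, 4}  B3 = {0, 8}  B4 = {0, 5}  B5 = {4, 6}  B6 = {2, 8}  B7 = {7, 8}  B8 = {1, 8}
Tree: B1–B2, B1–B3, B1–B4, B2–B5, B3–B6, B3–B7, B3–B8

Every bag has size at most 2, so the width is 2 − 1 = 1 and tw(G) ≤ 1. Since G has at least one edge (e.g. 4–0), it is not an edgeless graph, so tw(G) ≥ 1. The upper and lower bounds meet at 1, so that is the treewidth.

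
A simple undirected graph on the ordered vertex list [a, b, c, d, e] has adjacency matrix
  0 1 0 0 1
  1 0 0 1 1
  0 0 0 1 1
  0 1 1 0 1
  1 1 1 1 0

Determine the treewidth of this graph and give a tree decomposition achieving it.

Treewidth 2.
One optimal decomposition is:
Bags: B1 = {a, b, e}  B2 = {b, d, e}  B3 = {c, d, e}
Tree: B1–B2, B2–B3

The largest bag has 3 vertices, giving width 2; this decomposition certifies tw(G) ≤ 2. For the lower bound, the 3 vertices {c, d, e} are pairwise adjacent, and any tree decomposition puts a clique entirely inside one bag — forcing width ≥ 2. Combining the bounds, tw(G) = 2.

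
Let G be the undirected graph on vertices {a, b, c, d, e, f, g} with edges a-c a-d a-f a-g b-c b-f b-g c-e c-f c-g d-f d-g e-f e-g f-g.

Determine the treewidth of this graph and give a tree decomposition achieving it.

Each bag holds 4 vertices, so the decomposition has width 3, which upper-bounds the treewidth. Conversely, {a, d, f, g} is a clique of size 4, and the vertices of any clique must share a bag in every tree decomposition; so some bag has ≥ 4 vertices and tw(G) ≥ 3. Therefore the treewidth is 3.

Treewidth 3.
One such decomposition:
Bags: B1 = {b, c, f, g}  B2 = {c, e, f, g}  B3 = {a, c, f, g}  B4 = {a, d, f, g}
Tree: B1–B2, B1–B3, B3–B4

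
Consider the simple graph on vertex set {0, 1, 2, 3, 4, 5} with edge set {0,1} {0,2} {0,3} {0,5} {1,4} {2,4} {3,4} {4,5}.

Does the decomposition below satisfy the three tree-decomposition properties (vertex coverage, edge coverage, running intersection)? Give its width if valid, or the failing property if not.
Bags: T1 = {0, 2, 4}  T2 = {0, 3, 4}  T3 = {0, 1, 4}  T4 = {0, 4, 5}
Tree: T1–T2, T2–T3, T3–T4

Yes; width 2.

Every vertex of G appears in some bag (union = {0, 1, 2, 3, 4, 5}); every edge is covered by a bag; and for each vertex v the set of bags containing v is connected in the bag tree. The decomposition is therefore valid. The largest bag has 3 vertices, so the width is 2.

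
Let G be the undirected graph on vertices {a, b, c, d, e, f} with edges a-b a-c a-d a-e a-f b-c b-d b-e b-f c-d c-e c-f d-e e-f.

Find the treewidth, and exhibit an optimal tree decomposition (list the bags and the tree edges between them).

Treewidth 4.
One optimal decomposition is:
Bags: B1 = {a, b, c, d, e}  B2 = {a, b, c, e, f}
Tree: B1–B2

Every bag has size at most 5, so the width is 5 − 1 = 4 and tw(G) ≤ 4. Conversely, {a, b, c, d, e} is a clique of size 5, and the vertices of any clique must share a bag in every tree decomposition; so some bag has ≥ 5 vertices and tw(G) ≥ 4. The upper and lower bounds meet at 4, so that is the treewidth.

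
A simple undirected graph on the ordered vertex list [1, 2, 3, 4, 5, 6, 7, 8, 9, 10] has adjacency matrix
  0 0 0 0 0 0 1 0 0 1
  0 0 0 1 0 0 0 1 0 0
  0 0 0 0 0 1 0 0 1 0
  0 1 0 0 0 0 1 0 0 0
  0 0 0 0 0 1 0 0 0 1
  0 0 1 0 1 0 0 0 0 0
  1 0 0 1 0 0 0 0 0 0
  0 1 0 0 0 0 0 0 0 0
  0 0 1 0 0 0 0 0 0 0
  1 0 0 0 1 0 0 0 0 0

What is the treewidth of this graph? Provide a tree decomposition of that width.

Treewidth 1.
One such decomposition:
Bags: B1 = {3, 9}  B2 = {3, 6}  B3 = {5, 6}  B4 = {5, 10}  B5 = {1, 10}  B6 = {1, 7}  B7 = {4, 7}  B8 = {2, 4}  B9 = {2, 8}
Tree: B1–B2, B2–B3, B3–B4, B4–B5, B5–B6, B6–B7, B7–B8, B8–B9

Each bag holds 2 vertices, so the decomposition has width 1, which upper-bounds the treewidth. G has an edge, so its treewidth is at least 1. Hence tw(G) = 1 exactly.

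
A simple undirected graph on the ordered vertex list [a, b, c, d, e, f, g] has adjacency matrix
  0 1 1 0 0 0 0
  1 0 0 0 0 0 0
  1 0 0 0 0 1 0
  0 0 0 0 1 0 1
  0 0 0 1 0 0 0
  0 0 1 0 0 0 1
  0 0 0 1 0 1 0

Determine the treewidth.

A width-1 tree decomposition is:
Bags: B1 = {d, e}  B2 = {d, g}  B3 = {f, g}  B4 = {c, f}  B5 = {a, c}  B6 = {a, b}
Tree: B1–B2, B2–B3, B3–B4, B4–B5, B5–B6
Each bag holds 2 vertices, so the decomposition has width 1, which upper-bounds the treewidth. G has an edge, so its treewidth is at least 1. Therefore the treewidth is 1.

1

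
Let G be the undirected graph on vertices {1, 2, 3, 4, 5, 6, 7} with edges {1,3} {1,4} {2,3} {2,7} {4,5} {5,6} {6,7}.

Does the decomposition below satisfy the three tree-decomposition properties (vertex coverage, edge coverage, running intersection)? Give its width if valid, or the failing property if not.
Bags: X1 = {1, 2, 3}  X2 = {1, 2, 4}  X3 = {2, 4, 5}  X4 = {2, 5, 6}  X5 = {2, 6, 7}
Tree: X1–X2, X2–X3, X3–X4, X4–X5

Yes; width 2.

Vertex coverage: the bags together contain {1, 2, 3, 4, 5, 6, 7}, the full vertex set. Edge coverage: each edge of G has both endpoints in at least one bag. Running intersection: for every vertex, the bags containing it form a connected subtree. All three properties hold, so this is a valid tree decomposition of width max|bag| − 1 = 2, and hence tw(G) ≤ 2.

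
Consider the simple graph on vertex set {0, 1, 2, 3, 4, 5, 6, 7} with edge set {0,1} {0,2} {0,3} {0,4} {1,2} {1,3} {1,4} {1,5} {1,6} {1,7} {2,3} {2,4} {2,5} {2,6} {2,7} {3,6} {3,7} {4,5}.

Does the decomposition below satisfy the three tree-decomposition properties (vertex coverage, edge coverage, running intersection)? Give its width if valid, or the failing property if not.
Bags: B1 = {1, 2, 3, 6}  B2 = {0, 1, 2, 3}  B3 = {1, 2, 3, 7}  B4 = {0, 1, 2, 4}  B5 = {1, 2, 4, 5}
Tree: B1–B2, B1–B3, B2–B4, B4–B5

Vertex coverage: the bags together contain {0, 1, 2, 3, 4, 5, 6, 7}, the full vertex set. Edge coverage: each edge of G has both endpoints in at least one bag. Running intersection: for every vertex, the bags containing it form a connected subtree. All three properties hold, so this is a valid tree decomposition of width max|bag| − 1 = 3, and hence tw(G) ≤ 3.

Yes; width 3.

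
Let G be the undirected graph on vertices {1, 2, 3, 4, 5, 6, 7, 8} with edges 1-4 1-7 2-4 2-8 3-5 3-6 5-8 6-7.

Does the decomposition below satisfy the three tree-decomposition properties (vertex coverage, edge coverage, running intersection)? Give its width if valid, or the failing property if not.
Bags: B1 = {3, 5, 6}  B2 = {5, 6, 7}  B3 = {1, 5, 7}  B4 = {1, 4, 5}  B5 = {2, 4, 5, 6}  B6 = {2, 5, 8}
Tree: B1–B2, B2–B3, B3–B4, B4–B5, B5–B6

A tree decomposition must satisfy three properties: every vertex lies in some bag; for every edge, both endpoints lie together in some bag; and for every vertex, the bags containing it form a connected subtree. Here bags containing vertex 6 are not connected in the tree, so the decomposition is invalid.

No — bags containing vertex 6 are not connected in the tree.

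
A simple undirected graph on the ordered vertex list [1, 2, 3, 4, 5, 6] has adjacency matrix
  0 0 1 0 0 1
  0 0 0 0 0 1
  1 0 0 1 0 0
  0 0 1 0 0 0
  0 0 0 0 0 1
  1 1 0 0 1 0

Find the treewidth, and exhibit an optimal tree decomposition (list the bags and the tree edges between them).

Each bag holds 2 vertices, so the decomposition has width 1, which upper-bounds the treewidth. Any graph with an edge has treewidth ≥ 1, and G has the edge 1–6. Therefore the treewidth is 1.

Treewidth 1.
Bags: B1 = {1, 6}  B2 = {1, 3}  B3 = {5, 6}  B4 = {3, 4}  B5 = {2, 6}
Tree: B1–B2, B1–B3, B2–B4, B1–B5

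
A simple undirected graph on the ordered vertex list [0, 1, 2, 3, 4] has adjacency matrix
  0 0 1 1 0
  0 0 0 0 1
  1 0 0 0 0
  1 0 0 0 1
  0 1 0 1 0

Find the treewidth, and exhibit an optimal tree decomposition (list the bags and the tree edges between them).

Each bag holds 2 vertices, so the decomposition has width 1, which upper-bounds the treewidth. G has an edge, so its treewidth is at least 1. Combining the bounds, tw(G) = 1.

Treewidth 1.
One such decomposition:
Bags: B1 = {0, 3}  B2 = {3, 4}  B3 = {0, 2}  B4 = {1, 4}
Tree: B1–B2, B1–B3, B2–B4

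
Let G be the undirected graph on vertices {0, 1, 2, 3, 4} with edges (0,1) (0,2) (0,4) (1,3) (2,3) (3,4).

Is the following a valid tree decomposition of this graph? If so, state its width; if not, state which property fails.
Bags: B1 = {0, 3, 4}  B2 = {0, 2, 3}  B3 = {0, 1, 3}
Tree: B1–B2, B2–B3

Every vertex of G appears in some bag (union = {0, 1, 2, 3, 4}); every edge is covered by a bag; and for each vertex v the set of bags containing v is connected in the bag tree. The decomposition is therefore valid. The largest bag has 3 vertices, so the width is 2.

Yes; width 2.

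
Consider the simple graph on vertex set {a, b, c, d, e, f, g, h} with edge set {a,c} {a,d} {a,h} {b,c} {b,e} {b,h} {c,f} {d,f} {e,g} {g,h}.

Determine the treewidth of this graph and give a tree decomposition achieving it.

Treewidth 2.
One such decomposition:
Bags: B1 = {c, d, f}  B2 = {a, c, d}  B3 = {a, b, c}  B4 = {a, b, h}  B5 = {b, e, h}  B6 = {e, g, h}
Tree: B1–B2, B2–B3, B3–B4, B4–B5, B5–B6

Every bag has size at most 3, so the width is 3 − 1 = 2 and tw(G) ≤ 2. The edges f–d–a–c–f form a cycle, so G is not a tree and its treewidth is at least 2. The upper and lower bounds meet at 2, so that is the treewidth.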